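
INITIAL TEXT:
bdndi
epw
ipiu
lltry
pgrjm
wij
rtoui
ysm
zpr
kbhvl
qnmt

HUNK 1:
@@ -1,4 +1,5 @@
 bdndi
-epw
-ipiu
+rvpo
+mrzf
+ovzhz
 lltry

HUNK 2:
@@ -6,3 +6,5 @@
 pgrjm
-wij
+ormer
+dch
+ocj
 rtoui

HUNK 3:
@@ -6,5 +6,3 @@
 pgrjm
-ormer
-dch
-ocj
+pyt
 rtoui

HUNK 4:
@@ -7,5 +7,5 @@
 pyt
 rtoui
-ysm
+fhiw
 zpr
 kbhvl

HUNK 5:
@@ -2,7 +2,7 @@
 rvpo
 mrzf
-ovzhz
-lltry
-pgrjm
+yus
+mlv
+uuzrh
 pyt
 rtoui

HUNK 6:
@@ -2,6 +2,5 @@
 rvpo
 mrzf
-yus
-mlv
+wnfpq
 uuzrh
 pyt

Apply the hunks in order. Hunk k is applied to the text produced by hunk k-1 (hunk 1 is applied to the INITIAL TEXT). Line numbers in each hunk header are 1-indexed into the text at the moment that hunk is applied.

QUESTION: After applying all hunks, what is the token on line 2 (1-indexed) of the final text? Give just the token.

Answer: rvpo

Derivation:
Hunk 1: at line 1 remove [epw,ipiu] add [rvpo,mrzf,ovzhz] -> 12 lines: bdndi rvpo mrzf ovzhz lltry pgrjm wij rtoui ysm zpr kbhvl qnmt
Hunk 2: at line 6 remove [wij] add [ormer,dch,ocj] -> 14 lines: bdndi rvpo mrzf ovzhz lltry pgrjm ormer dch ocj rtoui ysm zpr kbhvl qnmt
Hunk 3: at line 6 remove [ormer,dch,ocj] add [pyt] -> 12 lines: bdndi rvpo mrzf ovzhz lltry pgrjm pyt rtoui ysm zpr kbhvl qnmt
Hunk 4: at line 7 remove [ysm] add [fhiw] -> 12 lines: bdndi rvpo mrzf ovzhz lltry pgrjm pyt rtoui fhiw zpr kbhvl qnmt
Hunk 5: at line 2 remove [ovzhz,lltry,pgrjm] add [yus,mlv,uuzrh] -> 12 lines: bdndi rvpo mrzf yus mlv uuzrh pyt rtoui fhiw zpr kbhvl qnmt
Hunk 6: at line 2 remove [yus,mlv] add [wnfpq] -> 11 lines: bdndi rvpo mrzf wnfpq uuzrh pyt rtoui fhiw zpr kbhvl qnmt
Final line 2: rvpo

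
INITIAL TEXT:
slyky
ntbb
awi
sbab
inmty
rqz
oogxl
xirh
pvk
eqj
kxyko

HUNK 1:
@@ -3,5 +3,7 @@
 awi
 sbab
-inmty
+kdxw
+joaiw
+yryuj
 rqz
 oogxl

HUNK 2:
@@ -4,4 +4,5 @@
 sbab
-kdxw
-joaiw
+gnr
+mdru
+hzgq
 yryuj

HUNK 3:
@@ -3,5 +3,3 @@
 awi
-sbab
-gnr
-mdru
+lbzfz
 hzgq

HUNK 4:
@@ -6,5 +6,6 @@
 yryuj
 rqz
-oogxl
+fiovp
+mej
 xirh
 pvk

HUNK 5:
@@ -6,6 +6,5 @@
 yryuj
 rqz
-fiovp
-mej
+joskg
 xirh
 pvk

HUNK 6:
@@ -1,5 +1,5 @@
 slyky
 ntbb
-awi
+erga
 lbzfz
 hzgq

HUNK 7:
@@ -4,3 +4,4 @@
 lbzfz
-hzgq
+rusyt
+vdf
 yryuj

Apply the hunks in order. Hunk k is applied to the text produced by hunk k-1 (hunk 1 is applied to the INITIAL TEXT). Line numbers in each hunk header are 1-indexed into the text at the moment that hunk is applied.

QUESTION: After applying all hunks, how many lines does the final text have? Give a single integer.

Hunk 1: at line 3 remove [inmty] add [kdxw,joaiw,yryuj] -> 13 lines: slyky ntbb awi sbab kdxw joaiw yryuj rqz oogxl xirh pvk eqj kxyko
Hunk 2: at line 4 remove [kdxw,joaiw] add [gnr,mdru,hzgq] -> 14 lines: slyky ntbb awi sbab gnr mdru hzgq yryuj rqz oogxl xirh pvk eqj kxyko
Hunk 3: at line 3 remove [sbab,gnr,mdru] add [lbzfz] -> 12 lines: slyky ntbb awi lbzfz hzgq yryuj rqz oogxl xirh pvk eqj kxyko
Hunk 4: at line 6 remove [oogxl] add [fiovp,mej] -> 13 lines: slyky ntbb awi lbzfz hzgq yryuj rqz fiovp mej xirh pvk eqj kxyko
Hunk 5: at line 6 remove [fiovp,mej] add [joskg] -> 12 lines: slyky ntbb awi lbzfz hzgq yryuj rqz joskg xirh pvk eqj kxyko
Hunk 6: at line 1 remove [awi] add [erga] -> 12 lines: slyky ntbb erga lbzfz hzgq yryuj rqz joskg xirh pvk eqj kxyko
Hunk 7: at line 4 remove [hzgq] add [rusyt,vdf] -> 13 lines: slyky ntbb erga lbzfz rusyt vdf yryuj rqz joskg xirh pvk eqj kxyko
Final line count: 13

Answer: 13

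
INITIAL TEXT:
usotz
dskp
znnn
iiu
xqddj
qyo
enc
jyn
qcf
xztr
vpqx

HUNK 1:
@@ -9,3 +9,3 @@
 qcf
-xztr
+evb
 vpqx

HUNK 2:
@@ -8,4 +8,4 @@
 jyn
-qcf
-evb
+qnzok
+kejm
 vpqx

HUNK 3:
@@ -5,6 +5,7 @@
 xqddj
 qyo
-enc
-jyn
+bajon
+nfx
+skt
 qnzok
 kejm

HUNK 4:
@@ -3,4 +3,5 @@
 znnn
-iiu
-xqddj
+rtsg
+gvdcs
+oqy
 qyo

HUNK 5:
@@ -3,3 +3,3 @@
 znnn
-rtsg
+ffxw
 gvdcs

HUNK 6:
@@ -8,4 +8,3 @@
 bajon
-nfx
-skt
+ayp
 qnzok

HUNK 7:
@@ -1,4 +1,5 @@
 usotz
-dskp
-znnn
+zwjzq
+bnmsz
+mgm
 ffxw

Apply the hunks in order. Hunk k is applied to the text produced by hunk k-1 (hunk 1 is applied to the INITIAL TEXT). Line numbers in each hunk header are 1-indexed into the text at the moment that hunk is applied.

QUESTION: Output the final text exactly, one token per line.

Answer: usotz
zwjzq
bnmsz
mgm
ffxw
gvdcs
oqy
qyo
bajon
ayp
qnzok
kejm
vpqx

Derivation:
Hunk 1: at line 9 remove [xztr] add [evb] -> 11 lines: usotz dskp znnn iiu xqddj qyo enc jyn qcf evb vpqx
Hunk 2: at line 8 remove [qcf,evb] add [qnzok,kejm] -> 11 lines: usotz dskp znnn iiu xqddj qyo enc jyn qnzok kejm vpqx
Hunk 3: at line 5 remove [enc,jyn] add [bajon,nfx,skt] -> 12 lines: usotz dskp znnn iiu xqddj qyo bajon nfx skt qnzok kejm vpqx
Hunk 4: at line 3 remove [iiu,xqddj] add [rtsg,gvdcs,oqy] -> 13 lines: usotz dskp znnn rtsg gvdcs oqy qyo bajon nfx skt qnzok kejm vpqx
Hunk 5: at line 3 remove [rtsg] add [ffxw] -> 13 lines: usotz dskp znnn ffxw gvdcs oqy qyo bajon nfx skt qnzok kejm vpqx
Hunk 6: at line 8 remove [nfx,skt] add [ayp] -> 12 lines: usotz dskp znnn ffxw gvdcs oqy qyo bajon ayp qnzok kejm vpqx
Hunk 7: at line 1 remove [dskp,znnn] add [zwjzq,bnmsz,mgm] -> 13 lines: usotz zwjzq bnmsz mgm ffxw gvdcs oqy qyo bajon ayp qnzok kejm vpqx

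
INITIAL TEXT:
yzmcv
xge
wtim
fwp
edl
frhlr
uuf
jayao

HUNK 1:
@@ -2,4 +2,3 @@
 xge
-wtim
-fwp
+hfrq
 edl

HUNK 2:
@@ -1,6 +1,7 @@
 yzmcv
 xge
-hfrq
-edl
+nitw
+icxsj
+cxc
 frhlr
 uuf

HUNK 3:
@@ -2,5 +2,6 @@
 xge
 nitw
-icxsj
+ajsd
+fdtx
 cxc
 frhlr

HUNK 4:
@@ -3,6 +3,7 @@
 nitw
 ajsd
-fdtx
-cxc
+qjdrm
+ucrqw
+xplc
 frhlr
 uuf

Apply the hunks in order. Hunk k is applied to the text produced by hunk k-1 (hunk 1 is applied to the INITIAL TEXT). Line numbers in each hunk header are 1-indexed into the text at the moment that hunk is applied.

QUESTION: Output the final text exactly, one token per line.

Hunk 1: at line 2 remove [wtim,fwp] add [hfrq] -> 7 lines: yzmcv xge hfrq edl frhlr uuf jayao
Hunk 2: at line 1 remove [hfrq,edl] add [nitw,icxsj,cxc] -> 8 lines: yzmcv xge nitw icxsj cxc frhlr uuf jayao
Hunk 3: at line 2 remove [icxsj] add [ajsd,fdtx] -> 9 lines: yzmcv xge nitw ajsd fdtx cxc frhlr uuf jayao
Hunk 4: at line 3 remove [fdtx,cxc] add [qjdrm,ucrqw,xplc] -> 10 lines: yzmcv xge nitw ajsd qjdrm ucrqw xplc frhlr uuf jayao

Answer: yzmcv
xge
nitw
ajsd
qjdrm
ucrqw
xplc
frhlr
uuf
jayao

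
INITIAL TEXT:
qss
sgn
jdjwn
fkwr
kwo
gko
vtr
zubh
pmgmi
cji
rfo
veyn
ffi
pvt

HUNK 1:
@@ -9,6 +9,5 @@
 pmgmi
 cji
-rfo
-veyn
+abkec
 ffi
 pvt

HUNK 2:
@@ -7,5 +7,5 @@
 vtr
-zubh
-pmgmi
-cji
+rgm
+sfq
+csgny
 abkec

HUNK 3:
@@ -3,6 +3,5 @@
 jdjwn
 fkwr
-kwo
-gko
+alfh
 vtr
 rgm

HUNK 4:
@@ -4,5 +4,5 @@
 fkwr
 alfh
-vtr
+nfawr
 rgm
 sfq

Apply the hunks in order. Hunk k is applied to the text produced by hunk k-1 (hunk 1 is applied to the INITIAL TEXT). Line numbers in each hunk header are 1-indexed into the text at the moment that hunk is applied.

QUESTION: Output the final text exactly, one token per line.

Answer: qss
sgn
jdjwn
fkwr
alfh
nfawr
rgm
sfq
csgny
abkec
ffi
pvt

Derivation:
Hunk 1: at line 9 remove [rfo,veyn] add [abkec] -> 13 lines: qss sgn jdjwn fkwr kwo gko vtr zubh pmgmi cji abkec ffi pvt
Hunk 2: at line 7 remove [zubh,pmgmi,cji] add [rgm,sfq,csgny] -> 13 lines: qss sgn jdjwn fkwr kwo gko vtr rgm sfq csgny abkec ffi pvt
Hunk 3: at line 3 remove [kwo,gko] add [alfh] -> 12 lines: qss sgn jdjwn fkwr alfh vtr rgm sfq csgny abkec ffi pvt
Hunk 4: at line 4 remove [vtr] add [nfawr] -> 12 lines: qss sgn jdjwn fkwr alfh nfawr rgm sfq csgny abkec ffi pvt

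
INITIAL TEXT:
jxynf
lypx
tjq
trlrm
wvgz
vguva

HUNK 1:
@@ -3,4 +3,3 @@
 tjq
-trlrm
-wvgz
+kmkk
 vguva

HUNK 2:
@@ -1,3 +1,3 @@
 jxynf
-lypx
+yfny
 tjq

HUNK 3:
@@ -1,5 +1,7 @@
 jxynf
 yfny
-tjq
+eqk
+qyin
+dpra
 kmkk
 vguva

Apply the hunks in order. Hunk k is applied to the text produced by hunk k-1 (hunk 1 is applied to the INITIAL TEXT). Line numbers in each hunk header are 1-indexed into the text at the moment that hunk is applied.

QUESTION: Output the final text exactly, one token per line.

Answer: jxynf
yfny
eqk
qyin
dpra
kmkk
vguva

Derivation:
Hunk 1: at line 3 remove [trlrm,wvgz] add [kmkk] -> 5 lines: jxynf lypx tjq kmkk vguva
Hunk 2: at line 1 remove [lypx] add [yfny] -> 5 lines: jxynf yfny tjq kmkk vguva
Hunk 3: at line 1 remove [tjq] add [eqk,qyin,dpra] -> 7 lines: jxynf yfny eqk qyin dpra kmkk vguva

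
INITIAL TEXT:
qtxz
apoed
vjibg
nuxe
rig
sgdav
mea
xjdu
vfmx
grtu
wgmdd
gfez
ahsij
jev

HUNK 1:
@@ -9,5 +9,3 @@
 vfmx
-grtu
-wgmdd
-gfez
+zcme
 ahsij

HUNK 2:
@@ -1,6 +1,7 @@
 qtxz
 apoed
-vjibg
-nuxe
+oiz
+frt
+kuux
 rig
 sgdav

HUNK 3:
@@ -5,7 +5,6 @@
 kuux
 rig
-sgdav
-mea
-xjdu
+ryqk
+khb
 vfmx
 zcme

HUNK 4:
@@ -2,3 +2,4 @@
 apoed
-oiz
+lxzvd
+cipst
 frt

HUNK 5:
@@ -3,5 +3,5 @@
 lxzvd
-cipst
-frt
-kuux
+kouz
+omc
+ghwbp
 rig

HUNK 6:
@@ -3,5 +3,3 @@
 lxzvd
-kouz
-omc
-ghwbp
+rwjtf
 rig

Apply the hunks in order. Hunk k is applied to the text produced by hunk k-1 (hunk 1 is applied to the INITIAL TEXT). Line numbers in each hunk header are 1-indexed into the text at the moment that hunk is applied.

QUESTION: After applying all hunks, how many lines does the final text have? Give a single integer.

Hunk 1: at line 9 remove [grtu,wgmdd,gfez] add [zcme] -> 12 lines: qtxz apoed vjibg nuxe rig sgdav mea xjdu vfmx zcme ahsij jev
Hunk 2: at line 1 remove [vjibg,nuxe] add [oiz,frt,kuux] -> 13 lines: qtxz apoed oiz frt kuux rig sgdav mea xjdu vfmx zcme ahsij jev
Hunk 3: at line 5 remove [sgdav,mea,xjdu] add [ryqk,khb] -> 12 lines: qtxz apoed oiz frt kuux rig ryqk khb vfmx zcme ahsij jev
Hunk 4: at line 2 remove [oiz] add [lxzvd,cipst] -> 13 lines: qtxz apoed lxzvd cipst frt kuux rig ryqk khb vfmx zcme ahsij jev
Hunk 5: at line 3 remove [cipst,frt,kuux] add [kouz,omc,ghwbp] -> 13 lines: qtxz apoed lxzvd kouz omc ghwbp rig ryqk khb vfmx zcme ahsij jev
Hunk 6: at line 3 remove [kouz,omc,ghwbp] add [rwjtf] -> 11 lines: qtxz apoed lxzvd rwjtf rig ryqk khb vfmx zcme ahsij jev
Final line count: 11

Answer: 11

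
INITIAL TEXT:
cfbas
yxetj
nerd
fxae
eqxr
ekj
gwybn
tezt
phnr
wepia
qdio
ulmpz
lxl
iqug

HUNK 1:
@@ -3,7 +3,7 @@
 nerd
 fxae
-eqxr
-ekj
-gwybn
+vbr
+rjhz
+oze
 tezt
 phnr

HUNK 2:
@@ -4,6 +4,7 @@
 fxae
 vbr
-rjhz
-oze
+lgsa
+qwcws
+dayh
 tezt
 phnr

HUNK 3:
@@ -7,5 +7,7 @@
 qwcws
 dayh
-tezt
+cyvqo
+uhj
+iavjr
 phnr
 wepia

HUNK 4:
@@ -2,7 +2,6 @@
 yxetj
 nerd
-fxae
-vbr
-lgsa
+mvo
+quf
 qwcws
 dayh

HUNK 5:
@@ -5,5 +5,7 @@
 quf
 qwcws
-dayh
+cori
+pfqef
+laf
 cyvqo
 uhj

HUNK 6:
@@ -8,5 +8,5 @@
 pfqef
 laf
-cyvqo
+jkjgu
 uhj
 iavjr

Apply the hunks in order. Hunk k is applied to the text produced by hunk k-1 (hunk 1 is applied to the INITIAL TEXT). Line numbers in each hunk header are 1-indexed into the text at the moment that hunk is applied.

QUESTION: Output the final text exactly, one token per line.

Hunk 1: at line 3 remove [eqxr,ekj,gwybn] add [vbr,rjhz,oze] -> 14 lines: cfbas yxetj nerd fxae vbr rjhz oze tezt phnr wepia qdio ulmpz lxl iqug
Hunk 2: at line 4 remove [rjhz,oze] add [lgsa,qwcws,dayh] -> 15 lines: cfbas yxetj nerd fxae vbr lgsa qwcws dayh tezt phnr wepia qdio ulmpz lxl iqug
Hunk 3: at line 7 remove [tezt] add [cyvqo,uhj,iavjr] -> 17 lines: cfbas yxetj nerd fxae vbr lgsa qwcws dayh cyvqo uhj iavjr phnr wepia qdio ulmpz lxl iqug
Hunk 4: at line 2 remove [fxae,vbr,lgsa] add [mvo,quf] -> 16 lines: cfbas yxetj nerd mvo quf qwcws dayh cyvqo uhj iavjr phnr wepia qdio ulmpz lxl iqug
Hunk 5: at line 5 remove [dayh] add [cori,pfqef,laf] -> 18 lines: cfbas yxetj nerd mvo quf qwcws cori pfqef laf cyvqo uhj iavjr phnr wepia qdio ulmpz lxl iqug
Hunk 6: at line 8 remove [cyvqo] add [jkjgu] -> 18 lines: cfbas yxetj nerd mvo quf qwcws cori pfqef laf jkjgu uhj iavjr phnr wepia qdio ulmpz lxl iqug

Answer: cfbas
yxetj
nerd
mvo
quf
qwcws
cori
pfqef
laf
jkjgu
uhj
iavjr
phnr
wepia
qdio
ulmpz
lxl
iqug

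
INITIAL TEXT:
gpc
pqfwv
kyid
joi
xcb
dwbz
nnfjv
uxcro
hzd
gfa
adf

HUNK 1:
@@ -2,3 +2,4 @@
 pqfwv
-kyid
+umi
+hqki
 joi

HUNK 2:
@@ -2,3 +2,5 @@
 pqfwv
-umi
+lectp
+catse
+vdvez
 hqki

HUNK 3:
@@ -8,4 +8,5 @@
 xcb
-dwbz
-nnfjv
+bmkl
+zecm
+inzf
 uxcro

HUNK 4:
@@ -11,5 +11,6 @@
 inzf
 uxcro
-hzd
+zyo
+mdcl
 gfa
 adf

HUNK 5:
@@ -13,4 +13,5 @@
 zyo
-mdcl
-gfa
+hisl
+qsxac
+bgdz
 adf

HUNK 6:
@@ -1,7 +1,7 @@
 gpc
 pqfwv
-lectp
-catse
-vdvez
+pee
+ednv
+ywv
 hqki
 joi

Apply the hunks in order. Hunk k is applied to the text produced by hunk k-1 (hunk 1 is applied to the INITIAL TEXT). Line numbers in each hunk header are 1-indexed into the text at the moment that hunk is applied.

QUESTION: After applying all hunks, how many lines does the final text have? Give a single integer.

Answer: 17

Derivation:
Hunk 1: at line 2 remove [kyid] add [umi,hqki] -> 12 lines: gpc pqfwv umi hqki joi xcb dwbz nnfjv uxcro hzd gfa adf
Hunk 2: at line 2 remove [umi] add [lectp,catse,vdvez] -> 14 lines: gpc pqfwv lectp catse vdvez hqki joi xcb dwbz nnfjv uxcro hzd gfa adf
Hunk 3: at line 8 remove [dwbz,nnfjv] add [bmkl,zecm,inzf] -> 15 lines: gpc pqfwv lectp catse vdvez hqki joi xcb bmkl zecm inzf uxcro hzd gfa adf
Hunk 4: at line 11 remove [hzd] add [zyo,mdcl] -> 16 lines: gpc pqfwv lectp catse vdvez hqki joi xcb bmkl zecm inzf uxcro zyo mdcl gfa adf
Hunk 5: at line 13 remove [mdcl,gfa] add [hisl,qsxac,bgdz] -> 17 lines: gpc pqfwv lectp catse vdvez hqki joi xcb bmkl zecm inzf uxcro zyo hisl qsxac bgdz adf
Hunk 6: at line 1 remove [lectp,catse,vdvez] add [pee,ednv,ywv] -> 17 lines: gpc pqfwv pee ednv ywv hqki joi xcb bmkl zecm inzf uxcro zyo hisl qsxac bgdz adf
Final line count: 17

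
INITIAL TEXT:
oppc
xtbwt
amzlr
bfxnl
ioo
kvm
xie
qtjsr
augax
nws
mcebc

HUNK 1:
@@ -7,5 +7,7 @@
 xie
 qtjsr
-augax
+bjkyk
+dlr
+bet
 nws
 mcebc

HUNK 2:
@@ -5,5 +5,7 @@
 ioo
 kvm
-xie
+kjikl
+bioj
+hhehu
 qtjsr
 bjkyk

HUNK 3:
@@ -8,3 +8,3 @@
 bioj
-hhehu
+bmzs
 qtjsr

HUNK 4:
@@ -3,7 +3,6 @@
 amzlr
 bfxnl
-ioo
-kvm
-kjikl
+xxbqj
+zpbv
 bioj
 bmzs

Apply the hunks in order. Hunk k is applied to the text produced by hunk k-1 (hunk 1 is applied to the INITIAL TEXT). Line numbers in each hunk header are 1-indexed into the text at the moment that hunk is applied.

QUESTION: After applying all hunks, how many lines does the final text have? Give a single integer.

Answer: 14

Derivation:
Hunk 1: at line 7 remove [augax] add [bjkyk,dlr,bet] -> 13 lines: oppc xtbwt amzlr bfxnl ioo kvm xie qtjsr bjkyk dlr bet nws mcebc
Hunk 2: at line 5 remove [xie] add [kjikl,bioj,hhehu] -> 15 lines: oppc xtbwt amzlr bfxnl ioo kvm kjikl bioj hhehu qtjsr bjkyk dlr bet nws mcebc
Hunk 3: at line 8 remove [hhehu] add [bmzs] -> 15 lines: oppc xtbwt amzlr bfxnl ioo kvm kjikl bioj bmzs qtjsr bjkyk dlr bet nws mcebc
Hunk 4: at line 3 remove [ioo,kvm,kjikl] add [xxbqj,zpbv] -> 14 lines: oppc xtbwt amzlr bfxnl xxbqj zpbv bioj bmzs qtjsr bjkyk dlr bet nws mcebc
Final line count: 14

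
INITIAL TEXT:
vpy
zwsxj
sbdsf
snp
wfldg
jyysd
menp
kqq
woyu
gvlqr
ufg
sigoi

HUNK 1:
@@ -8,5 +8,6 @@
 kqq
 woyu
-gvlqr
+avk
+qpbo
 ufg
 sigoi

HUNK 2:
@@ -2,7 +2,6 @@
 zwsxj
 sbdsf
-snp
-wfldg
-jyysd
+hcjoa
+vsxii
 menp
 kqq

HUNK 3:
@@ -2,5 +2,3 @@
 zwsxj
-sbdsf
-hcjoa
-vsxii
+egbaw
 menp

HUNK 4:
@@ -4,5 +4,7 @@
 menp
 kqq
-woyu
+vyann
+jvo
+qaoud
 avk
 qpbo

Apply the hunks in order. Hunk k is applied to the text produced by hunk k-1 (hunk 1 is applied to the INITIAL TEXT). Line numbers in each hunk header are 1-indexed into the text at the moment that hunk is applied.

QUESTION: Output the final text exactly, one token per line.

Answer: vpy
zwsxj
egbaw
menp
kqq
vyann
jvo
qaoud
avk
qpbo
ufg
sigoi

Derivation:
Hunk 1: at line 8 remove [gvlqr] add [avk,qpbo] -> 13 lines: vpy zwsxj sbdsf snp wfldg jyysd menp kqq woyu avk qpbo ufg sigoi
Hunk 2: at line 2 remove [snp,wfldg,jyysd] add [hcjoa,vsxii] -> 12 lines: vpy zwsxj sbdsf hcjoa vsxii menp kqq woyu avk qpbo ufg sigoi
Hunk 3: at line 2 remove [sbdsf,hcjoa,vsxii] add [egbaw] -> 10 lines: vpy zwsxj egbaw menp kqq woyu avk qpbo ufg sigoi
Hunk 4: at line 4 remove [woyu] add [vyann,jvo,qaoud] -> 12 lines: vpy zwsxj egbaw menp kqq vyann jvo qaoud avk qpbo ufg sigoi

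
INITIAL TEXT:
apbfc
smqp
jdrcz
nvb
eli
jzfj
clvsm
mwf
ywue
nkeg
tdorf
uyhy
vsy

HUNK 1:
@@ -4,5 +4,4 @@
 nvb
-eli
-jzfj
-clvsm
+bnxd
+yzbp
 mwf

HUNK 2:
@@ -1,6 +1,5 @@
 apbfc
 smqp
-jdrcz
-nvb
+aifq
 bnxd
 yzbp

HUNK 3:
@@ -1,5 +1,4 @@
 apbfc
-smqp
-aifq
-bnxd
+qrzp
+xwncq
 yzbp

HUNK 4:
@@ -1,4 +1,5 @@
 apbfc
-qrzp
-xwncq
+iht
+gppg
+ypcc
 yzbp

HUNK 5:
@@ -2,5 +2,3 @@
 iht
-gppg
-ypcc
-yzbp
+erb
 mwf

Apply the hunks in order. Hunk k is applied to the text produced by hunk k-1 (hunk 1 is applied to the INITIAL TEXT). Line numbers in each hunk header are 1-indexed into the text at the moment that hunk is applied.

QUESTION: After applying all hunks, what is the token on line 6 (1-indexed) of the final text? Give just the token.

Answer: nkeg

Derivation:
Hunk 1: at line 4 remove [eli,jzfj,clvsm] add [bnxd,yzbp] -> 12 lines: apbfc smqp jdrcz nvb bnxd yzbp mwf ywue nkeg tdorf uyhy vsy
Hunk 2: at line 1 remove [jdrcz,nvb] add [aifq] -> 11 lines: apbfc smqp aifq bnxd yzbp mwf ywue nkeg tdorf uyhy vsy
Hunk 3: at line 1 remove [smqp,aifq,bnxd] add [qrzp,xwncq] -> 10 lines: apbfc qrzp xwncq yzbp mwf ywue nkeg tdorf uyhy vsy
Hunk 4: at line 1 remove [qrzp,xwncq] add [iht,gppg,ypcc] -> 11 lines: apbfc iht gppg ypcc yzbp mwf ywue nkeg tdorf uyhy vsy
Hunk 5: at line 2 remove [gppg,ypcc,yzbp] add [erb] -> 9 lines: apbfc iht erb mwf ywue nkeg tdorf uyhy vsy
Final line 6: nkeg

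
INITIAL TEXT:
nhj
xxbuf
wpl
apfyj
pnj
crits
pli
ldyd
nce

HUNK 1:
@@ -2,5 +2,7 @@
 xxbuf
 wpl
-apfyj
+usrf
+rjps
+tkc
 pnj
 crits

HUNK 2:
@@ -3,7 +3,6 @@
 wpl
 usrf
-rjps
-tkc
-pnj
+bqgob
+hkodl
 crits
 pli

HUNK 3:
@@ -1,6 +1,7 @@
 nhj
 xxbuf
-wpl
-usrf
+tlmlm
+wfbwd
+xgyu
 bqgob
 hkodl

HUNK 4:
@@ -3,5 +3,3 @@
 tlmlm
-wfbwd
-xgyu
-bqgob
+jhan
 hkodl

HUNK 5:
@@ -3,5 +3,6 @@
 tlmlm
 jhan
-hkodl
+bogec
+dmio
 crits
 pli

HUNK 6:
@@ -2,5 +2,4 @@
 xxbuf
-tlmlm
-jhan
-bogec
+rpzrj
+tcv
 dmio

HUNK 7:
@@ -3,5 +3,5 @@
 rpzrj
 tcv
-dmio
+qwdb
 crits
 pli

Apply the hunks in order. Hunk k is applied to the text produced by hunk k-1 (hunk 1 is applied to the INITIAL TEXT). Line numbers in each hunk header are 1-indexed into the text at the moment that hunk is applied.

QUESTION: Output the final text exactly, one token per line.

Hunk 1: at line 2 remove [apfyj] add [usrf,rjps,tkc] -> 11 lines: nhj xxbuf wpl usrf rjps tkc pnj crits pli ldyd nce
Hunk 2: at line 3 remove [rjps,tkc,pnj] add [bqgob,hkodl] -> 10 lines: nhj xxbuf wpl usrf bqgob hkodl crits pli ldyd nce
Hunk 3: at line 1 remove [wpl,usrf] add [tlmlm,wfbwd,xgyu] -> 11 lines: nhj xxbuf tlmlm wfbwd xgyu bqgob hkodl crits pli ldyd nce
Hunk 4: at line 3 remove [wfbwd,xgyu,bqgob] add [jhan] -> 9 lines: nhj xxbuf tlmlm jhan hkodl crits pli ldyd nce
Hunk 5: at line 3 remove [hkodl] add [bogec,dmio] -> 10 lines: nhj xxbuf tlmlm jhan bogec dmio crits pli ldyd nce
Hunk 6: at line 2 remove [tlmlm,jhan,bogec] add [rpzrj,tcv] -> 9 lines: nhj xxbuf rpzrj tcv dmio crits pli ldyd nce
Hunk 7: at line 3 remove [dmio] add [qwdb] -> 9 lines: nhj xxbuf rpzrj tcv qwdb crits pli ldyd nce

Answer: nhj
xxbuf
rpzrj
tcv
qwdb
crits
pli
ldyd
nce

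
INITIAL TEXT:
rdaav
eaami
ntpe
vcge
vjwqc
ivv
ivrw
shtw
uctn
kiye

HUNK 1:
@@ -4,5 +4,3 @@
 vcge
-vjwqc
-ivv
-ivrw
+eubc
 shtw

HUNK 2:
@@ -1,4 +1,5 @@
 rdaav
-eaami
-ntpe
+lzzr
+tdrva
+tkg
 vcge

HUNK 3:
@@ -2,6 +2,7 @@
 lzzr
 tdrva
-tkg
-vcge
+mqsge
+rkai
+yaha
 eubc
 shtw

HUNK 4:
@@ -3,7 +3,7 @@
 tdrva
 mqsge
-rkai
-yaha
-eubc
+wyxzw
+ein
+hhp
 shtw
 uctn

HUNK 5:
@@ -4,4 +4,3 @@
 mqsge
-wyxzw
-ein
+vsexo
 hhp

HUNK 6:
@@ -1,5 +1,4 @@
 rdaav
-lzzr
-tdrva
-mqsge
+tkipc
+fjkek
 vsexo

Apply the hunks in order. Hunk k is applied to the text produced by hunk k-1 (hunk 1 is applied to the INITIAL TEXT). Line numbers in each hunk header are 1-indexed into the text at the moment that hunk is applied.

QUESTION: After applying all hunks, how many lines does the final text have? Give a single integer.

Answer: 8

Derivation:
Hunk 1: at line 4 remove [vjwqc,ivv,ivrw] add [eubc] -> 8 lines: rdaav eaami ntpe vcge eubc shtw uctn kiye
Hunk 2: at line 1 remove [eaami,ntpe] add [lzzr,tdrva,tkg] -> 9 lines: rdaav lzzr tdrva tkg vcge eubc shtw uctn kiye
Hunk 3: at line 2 remove [tkg,vcge] add [mqsge,rkai,yaha] -> 10 lines: rdaav lzzr tdrva mqsge rkai yaha eubc shtw uctn kiye
Hunk 4: at line 3 remove [rkai,yaha,eubc] add [wyxzw,ein,hhp] -> 10 lines: rdaav lzzr tdrva mqsge wyxzw ein hhp shtw uctn kiye
Hunk 5: at line 4 remove [wyxzw,ein] add [vsexo] -> 9 lines: rdaav lzzr tdrva mqsge vsexo hhp shtw uctn kiye
Hunk 6: at line 1 remove [lzzr,tdrva,mqsge] add [tkipc,fjkek] -> 8 lines: rdaav tkipc fjkek vsexo hhp shtw uctn kiye
Final line count: 8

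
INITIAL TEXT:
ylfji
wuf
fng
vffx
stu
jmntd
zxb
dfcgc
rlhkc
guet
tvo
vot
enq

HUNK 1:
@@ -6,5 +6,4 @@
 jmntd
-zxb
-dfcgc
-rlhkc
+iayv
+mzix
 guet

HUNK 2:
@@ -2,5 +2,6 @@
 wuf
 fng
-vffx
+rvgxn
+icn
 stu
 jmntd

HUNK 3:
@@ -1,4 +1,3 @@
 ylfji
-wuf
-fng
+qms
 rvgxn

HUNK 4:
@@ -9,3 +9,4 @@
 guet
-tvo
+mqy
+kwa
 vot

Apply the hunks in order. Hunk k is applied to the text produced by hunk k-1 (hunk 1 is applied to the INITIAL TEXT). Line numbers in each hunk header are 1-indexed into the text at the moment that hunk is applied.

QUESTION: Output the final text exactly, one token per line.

Hunk 1: at line 6 remove [zxb,dfcgc,rlhkc] add [iayv,mzix] -> 12 lines: ylfji wuf fng vffx stu jmntd iayv mzix guet tvo vot enq
Hunk 2: at line 2 remove [vffx] add [rvgxn,icn] -> 13 lines: ylfji wuf fng rvgxn icn stu jmntd iayv mzix guet tvo vot enq
Hunk 3: at line 1 remove [wuf,fng] add [qms] -> 12 lines: ylfji qms rvgxn icn stu jmntd iayv mzix guet tvo vot enq
Hunk 4: at line 9 remove [tvo] add [mqy,kwa] -> 13 lines: ylfji qms rvgxn icn stu jmntd iayv mzix guet mqy kwa vot enq

Answer: ylfji
qms
rvgxn
icn
stu
jmntd
iayv
mzix
guet
mqy
kwa
vot
enq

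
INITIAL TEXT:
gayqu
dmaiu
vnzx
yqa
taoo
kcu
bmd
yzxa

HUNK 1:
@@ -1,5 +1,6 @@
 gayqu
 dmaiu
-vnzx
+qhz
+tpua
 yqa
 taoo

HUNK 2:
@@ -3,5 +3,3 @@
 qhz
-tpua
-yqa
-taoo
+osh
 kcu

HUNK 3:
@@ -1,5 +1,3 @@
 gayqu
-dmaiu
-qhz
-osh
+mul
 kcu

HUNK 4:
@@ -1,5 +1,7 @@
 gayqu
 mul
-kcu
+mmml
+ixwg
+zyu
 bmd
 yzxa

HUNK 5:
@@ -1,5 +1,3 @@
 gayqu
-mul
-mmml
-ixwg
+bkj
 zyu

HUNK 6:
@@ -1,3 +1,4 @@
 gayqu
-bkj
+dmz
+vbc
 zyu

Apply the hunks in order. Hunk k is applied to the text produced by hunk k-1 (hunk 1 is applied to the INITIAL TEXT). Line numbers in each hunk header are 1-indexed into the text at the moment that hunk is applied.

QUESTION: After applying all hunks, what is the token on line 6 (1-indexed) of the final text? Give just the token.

Hunk 1: at line 1 remove [vnzx] add [qhz,tpua] -> 9 lines: gayqu dmaiu qhz tpua yqa taoo kcu bmd yzxa
Hunk 2: at line 3 remove [tpua,yqa,taoo] add [osh] -> 7 lines: gayqu dmaiu qhz osh kcu bmd yzxa
Hunk 3: at line 1 remove [dmaiu,qhz,osh] add [mul] -> 5 lines: gayqu mul kcu bmd yzxa
Hunk 4: at line 1 remove [kcu] add [mmml,ixwg,zyu] -> 7 lines: gayqu mul mmml ixwg zyu bmd yzxa
Hunk 5: at line 1 remove [mul,mmml,ixwg] add [bkj] -> 5 lines: gayqu bkj zyu bmd yzxa
Hunk 6: at line 1 remove [bkj] add [dmz,vbc] -> 6 lines: gayqu dmz vbc zyu bmd yzxa
Final line 6: yzxa

Answer: yzxa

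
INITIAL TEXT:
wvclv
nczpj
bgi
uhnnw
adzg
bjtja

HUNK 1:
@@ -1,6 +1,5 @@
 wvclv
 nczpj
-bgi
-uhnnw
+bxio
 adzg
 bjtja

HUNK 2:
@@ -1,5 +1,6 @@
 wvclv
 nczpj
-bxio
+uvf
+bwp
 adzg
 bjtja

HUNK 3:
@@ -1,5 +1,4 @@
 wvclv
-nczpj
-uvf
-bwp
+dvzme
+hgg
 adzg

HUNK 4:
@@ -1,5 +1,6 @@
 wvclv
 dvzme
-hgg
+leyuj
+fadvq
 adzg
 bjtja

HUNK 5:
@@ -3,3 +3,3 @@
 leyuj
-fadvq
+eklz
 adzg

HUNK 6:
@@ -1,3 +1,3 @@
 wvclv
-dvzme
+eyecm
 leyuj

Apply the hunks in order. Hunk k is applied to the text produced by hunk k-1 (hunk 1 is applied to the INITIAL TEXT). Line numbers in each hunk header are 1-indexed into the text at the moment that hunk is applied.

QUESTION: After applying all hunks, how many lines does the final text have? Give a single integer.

Answer: 6

Derivation:
Hunk 1: at line 1 remove [bgi,uhnnw] add [bxio] -> 5 lines: wvclv nczpj bxio adzg bjtja
Hunk 2: at line 1 remove [bxio] add [uvf,bwp] -> 6 lines: wvclv nczpj uvf bwp adzg bjtja
Hunk 3: at line 1 remove [nczpj,uvf,bwp] add [dvzme,hgg] -> 5 lines: wvclv dvzme hgg adzg bjtja
Hunk 4: at line 1 remove [hgg] add [leyuj,fadvq] -> 6 lines: wvclv dvzme leyuj fadvq adzg bjtja
Hunk 5: at line 3 remove [fadvq] add [eklz] -> 6 lines: wvclv dvzme leyuj eklz adzg bjtja
Hunk 6: at line 1 remove [dvzme] add [eyecm] -> 6 lines: wvclv eyecm leyuj eklz adzg bjtja
Final line count: 6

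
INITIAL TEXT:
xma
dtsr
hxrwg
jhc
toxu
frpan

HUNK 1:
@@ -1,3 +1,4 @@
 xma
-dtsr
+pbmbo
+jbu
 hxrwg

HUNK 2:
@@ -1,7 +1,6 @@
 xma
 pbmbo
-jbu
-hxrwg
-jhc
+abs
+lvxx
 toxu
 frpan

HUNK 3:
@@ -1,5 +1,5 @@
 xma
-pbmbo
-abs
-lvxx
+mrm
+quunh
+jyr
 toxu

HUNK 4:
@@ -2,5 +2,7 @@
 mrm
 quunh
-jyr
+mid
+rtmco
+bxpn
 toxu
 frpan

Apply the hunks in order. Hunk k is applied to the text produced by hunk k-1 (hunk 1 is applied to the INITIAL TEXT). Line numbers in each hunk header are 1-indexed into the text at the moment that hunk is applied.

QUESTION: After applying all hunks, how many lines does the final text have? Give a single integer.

Answer: 8

Derivation:
Hunk 1: at line 1 remove [dtsr] add [pbmbo,jbu] -> 7 lines: xma pbmbo jbu hxrwg jhc toxu frpan
Hunk 2: at line 1 remove [jbu,hxrwg,jhc] add [abs,lvxx] -> 6 lines: xma pbmbo abs lvxx toxu frpan
Hunk 3: at line 1 remove [pbmbo,abs,lvxx] add [mrm,quunh,jyr] -> 6 lines: xma mrm quunh jyr toxu frpan
Hunk 4: at line 2 remove [jyr] add [mid,rtmco,bxpn] -> 8 lines: xma mrm quunh mid rtmco bxpn toxu frpan
Final line count: 8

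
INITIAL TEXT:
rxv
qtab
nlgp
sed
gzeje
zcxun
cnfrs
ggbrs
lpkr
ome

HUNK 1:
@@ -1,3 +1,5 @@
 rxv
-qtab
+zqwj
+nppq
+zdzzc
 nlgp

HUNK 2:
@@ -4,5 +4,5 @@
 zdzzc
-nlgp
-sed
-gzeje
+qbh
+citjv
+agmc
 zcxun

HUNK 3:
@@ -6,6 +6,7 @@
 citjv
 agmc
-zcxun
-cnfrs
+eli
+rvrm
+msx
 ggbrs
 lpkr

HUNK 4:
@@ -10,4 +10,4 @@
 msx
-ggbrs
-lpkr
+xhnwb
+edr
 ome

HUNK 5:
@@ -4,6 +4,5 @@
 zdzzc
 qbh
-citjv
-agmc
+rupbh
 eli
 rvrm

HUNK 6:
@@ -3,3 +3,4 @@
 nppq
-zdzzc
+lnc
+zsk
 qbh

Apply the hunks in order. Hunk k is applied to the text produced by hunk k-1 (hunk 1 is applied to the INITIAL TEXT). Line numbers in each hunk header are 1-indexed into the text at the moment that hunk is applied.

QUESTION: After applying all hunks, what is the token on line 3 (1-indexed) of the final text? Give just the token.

Answer: nppq

Derivation:
Hunk 1: at line 1 remove [qtab] add [zqwj,nppq,zdzzc] -> 12 lines: rxv zqwj nppq zdzzc nlgp sed gzeje zcxun cnfrs ggbrs lpkr ome
Hunk 2: at line 4 remove [nlgp,sed,gzeje] add [qbh,citjv,agmc] -> 12 lines: rxv zqwj nppq zdzzc qbh citjv agmc zcxun cnfrs ggbrs lpkr ome
Hunk 3: at line 6 remove [zcxun,cnfrs] add [eli,rvrm,msx] -> 13 lines: rxv zqwj nppq zdzzc qbh citjv agmc eli rvrm msx ggbrs lpkr ome
Hunk 4: at line 10 remove [ggbrs,lpkr] add [xhnwb,edr] -> 13 lines: rxv zqwj nppq zdzzc qbh citjv agmc eli rvrm msx xhnwb edr ome
Hunk 5: at line 4 remove [citjv,agmc] add [rupbh] -> 12 lines: rxv zqwj nppq zdzzc qbh rupbh eli rvrm msx xhnwb edr ome
Hunk 6: at line 3 remove [zdzzc] add [lnc,zsk] -> 13 lines: rxv zqwj nppq lnc zsk qbh rupbh eli rvrm msx xhnwb edr ome
Final line 3: nppq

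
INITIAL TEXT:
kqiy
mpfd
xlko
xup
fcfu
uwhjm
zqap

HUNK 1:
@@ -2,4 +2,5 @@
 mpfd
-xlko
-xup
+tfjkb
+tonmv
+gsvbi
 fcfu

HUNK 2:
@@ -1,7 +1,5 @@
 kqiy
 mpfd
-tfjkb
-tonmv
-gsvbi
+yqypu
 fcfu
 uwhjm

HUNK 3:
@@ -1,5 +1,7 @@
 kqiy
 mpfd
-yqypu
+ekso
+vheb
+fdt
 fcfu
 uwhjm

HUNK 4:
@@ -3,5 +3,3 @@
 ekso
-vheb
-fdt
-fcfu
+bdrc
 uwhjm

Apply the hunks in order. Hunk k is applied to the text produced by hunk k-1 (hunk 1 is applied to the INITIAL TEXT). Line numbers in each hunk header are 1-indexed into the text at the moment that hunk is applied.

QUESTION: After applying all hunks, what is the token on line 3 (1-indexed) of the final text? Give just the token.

Answer: ekso

Derivation:
Hunk 1: at line 2 remove [xlko,xup] add [tfjkb,tonmv,gsvbi] -> 8 lines: kqiy mpfd tfjkb tonmv gsvbi fcfu uwhjm zqap
Hunk 2: at line 1 remove [tfjkb,tonmv,gsvbi] add [yqypu] -> 6 lines: kqiy mpfd yqypu fcfu uwhjm zqap
Hunk 3: at line 1 remove [yqypu] add [ekso,vheb,fdt] -> 8 lines: kqiy mpfd ekso vheb fdt fcfu uwhjm zqap
Hunk 4: at line 3 remove [vheb,fdt,fcfu] add [bdrc] -> 6 lines: kqiy mpfd ekso bdrc uwhjm zqap
Final line 3: ekso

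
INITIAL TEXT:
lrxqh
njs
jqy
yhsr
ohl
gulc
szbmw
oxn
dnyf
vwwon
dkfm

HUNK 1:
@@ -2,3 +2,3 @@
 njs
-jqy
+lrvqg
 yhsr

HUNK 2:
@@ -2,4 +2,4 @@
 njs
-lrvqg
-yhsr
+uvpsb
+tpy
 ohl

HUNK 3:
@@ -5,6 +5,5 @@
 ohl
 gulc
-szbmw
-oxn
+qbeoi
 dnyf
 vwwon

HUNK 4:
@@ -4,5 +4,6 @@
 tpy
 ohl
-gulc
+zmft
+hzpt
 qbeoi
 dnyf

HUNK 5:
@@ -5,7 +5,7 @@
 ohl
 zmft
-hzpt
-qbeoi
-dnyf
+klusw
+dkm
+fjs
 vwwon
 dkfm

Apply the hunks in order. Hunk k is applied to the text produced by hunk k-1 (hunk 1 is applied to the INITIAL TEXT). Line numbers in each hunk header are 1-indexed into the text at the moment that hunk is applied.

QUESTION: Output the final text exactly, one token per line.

Hunk 1: at line 2 remove [jqy] add [lrvqg] -> 11 lines: lrxqh njs lrvqg yhsr ohl gulc szbmw oxn dnyf vwwon dkfm
Hunk 2: at line 2 remove [lrvqg,yhsr] add [uvpsb,tpy] -> 11 lines: lrxqh njs uvpsb tpy ohl gulc szbmw oxn dnyf vwwon dkfm
Hunk 3: at line 5 remove [szbmw,oxn] add [qbeoi] -> 10 lines: lrxqh njs uvpsb tpy ohl gulc qbeoi dnyf vwwon dkfm
Hunk 4: at line 4 remove [gulc] add [zmft,hzpt] -> 11 lines: lrxqh njs uvpsb tpy ohl zmft hzpt qbeoi dnyf vwwon dkfm
Hunk 5: at line 5 remove [hzpt,qbeoi,dnyf] add [klusw,dkm,fjs] -> 11 lines: lrxqh njs uvpsb tpy ohl zmft klusw dkm fjs vwwon dkfm

Answer: lrxqh
njs
uvpsb
tpy
ohl
zmft
klusw
dkm
fjs
vwwon
dkfm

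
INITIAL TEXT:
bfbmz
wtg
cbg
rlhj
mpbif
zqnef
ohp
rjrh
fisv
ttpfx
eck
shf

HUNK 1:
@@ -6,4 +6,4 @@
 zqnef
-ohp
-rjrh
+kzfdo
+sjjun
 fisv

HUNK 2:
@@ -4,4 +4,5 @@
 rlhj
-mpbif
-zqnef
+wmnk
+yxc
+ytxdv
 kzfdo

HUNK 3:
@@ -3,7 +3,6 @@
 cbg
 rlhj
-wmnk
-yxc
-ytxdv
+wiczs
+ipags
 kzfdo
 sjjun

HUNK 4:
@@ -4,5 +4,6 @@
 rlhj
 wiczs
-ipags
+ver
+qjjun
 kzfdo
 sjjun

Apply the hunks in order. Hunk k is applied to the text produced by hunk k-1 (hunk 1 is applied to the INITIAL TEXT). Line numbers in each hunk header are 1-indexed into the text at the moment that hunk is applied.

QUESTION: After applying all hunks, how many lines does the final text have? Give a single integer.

Answer: 13

Derivation:
Hunk 1: at line 6 remove [ohp,rjrh] add [kzfdo,sjjun] -> 12 lines: bfbmz wtg cbg rlhj mpbif zqnef kzfdo sjjun fisv ttpfx eck shf
Hunk 2: at line 4 remove [mpbif,zqnef] add [wmnk,yxc,ytxdv] -> 13 lines: bfbmz wtg cbg rlhj wmnk yxc ytxdv kzfdo sjjun fisv ttpfx eck shf
Hunk 3: at line 3 remove [wmnk,yxc,ytxdv] add [wiczs,ipags] -> 12 lines: bfbmz wtg cbg rlhj wiczs ipags kzfdo sjjun fisv ttpfx eck shf
Hunk 4: at line 4 remove [ipags] add [ver,qjjun] -> 13 lines: bfbmz wtg cbg rlhj wiczs ver qjjun kzfdo sjjun fisv ttpfx eck shf
Final line count: 13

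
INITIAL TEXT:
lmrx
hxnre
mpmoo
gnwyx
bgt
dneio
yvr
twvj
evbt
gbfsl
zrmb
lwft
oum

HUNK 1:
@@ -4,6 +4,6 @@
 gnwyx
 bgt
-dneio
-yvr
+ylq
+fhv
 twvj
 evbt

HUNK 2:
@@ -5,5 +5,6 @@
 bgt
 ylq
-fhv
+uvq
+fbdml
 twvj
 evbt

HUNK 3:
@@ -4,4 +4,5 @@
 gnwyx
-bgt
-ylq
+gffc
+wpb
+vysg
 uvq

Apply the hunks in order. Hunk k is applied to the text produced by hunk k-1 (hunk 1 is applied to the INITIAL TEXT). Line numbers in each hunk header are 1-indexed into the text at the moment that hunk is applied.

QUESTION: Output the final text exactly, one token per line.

Hunk 1: at line 4 remove [dneio,yvr] add [ylq,fhv] -> 13 lines: lmrx hxnre mpmoo gnwyx bgt ylq fhv twvj evbt gbfsl zrmb lwft oum
Hunk 2: at line 5 remove [fhv] add [uvq,fbdml] -> 14 lines: lmrx hxnre mpmoo gnwyx bgt ylq uvq fbdml twvj evbt gbfsl zrmb lwft oum
Hunk 3: at line 4 remove [bgt,ylq] add [gffc,wpb,vysg] -> 15 lines: lmrx hxnre mpmoo gnwyx gffc wpb vysg uvq fbdml twvj evbt gbfsl zrmb lwft oum

Answer: lmrx
hxnre
mpmoo
gnwyx
gffc
wpb
vysg
uvq
fbdml
twvj
evbt
gbfsl
zrmb
lwft
oum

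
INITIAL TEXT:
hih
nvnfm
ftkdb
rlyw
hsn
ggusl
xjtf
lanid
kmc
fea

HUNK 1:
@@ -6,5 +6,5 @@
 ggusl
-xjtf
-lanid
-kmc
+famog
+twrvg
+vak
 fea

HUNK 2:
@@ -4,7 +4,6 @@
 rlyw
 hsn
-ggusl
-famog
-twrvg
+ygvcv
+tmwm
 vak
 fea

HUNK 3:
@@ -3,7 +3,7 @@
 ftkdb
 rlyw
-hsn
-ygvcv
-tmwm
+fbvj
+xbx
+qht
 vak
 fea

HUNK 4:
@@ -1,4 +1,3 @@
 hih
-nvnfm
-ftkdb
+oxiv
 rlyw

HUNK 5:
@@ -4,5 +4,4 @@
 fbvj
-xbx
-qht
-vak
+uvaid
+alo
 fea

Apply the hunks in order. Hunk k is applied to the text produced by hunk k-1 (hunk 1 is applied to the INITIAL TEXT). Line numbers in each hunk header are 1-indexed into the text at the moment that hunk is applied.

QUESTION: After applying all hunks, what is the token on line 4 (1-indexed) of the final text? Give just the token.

Hunk 1: at line 6 remove [xjtf,lanid,kmc] add [famog,twrvg,vak] -> 10 lines: hih nvnfm ftkdb rlyw hsn ggusl famog twrvg vak fea
Hunk 2: at line 4 remove [ggusl,famog,twrvg] add [ygvcv,tmwm] -> 9 lines: hih nvnfm ftkdb rlyw hsn ygvcv tmwm vak fea
Hunk 3: at line 3 remove [hsn,ygvcv,tmwm] add [fbvj,xbx,qht] -> 9 lines: hih nvnfm ftkdb rlyw fbvj xbx qht vak fea
Hunk 4: at line 1 remove [nvnfm,ftkdb] add [oxiv] -> 8 lines: hih oxiv rlyw fbvj xbx qht vak fea
Hunk 5: at line 4 remove [xbx,qht,vak] add [uvaid,alo] -> 7 lines: hih oxiv rlyw fbvj uvaid alo fea
Final line 4: fbvj

Answer: fbvj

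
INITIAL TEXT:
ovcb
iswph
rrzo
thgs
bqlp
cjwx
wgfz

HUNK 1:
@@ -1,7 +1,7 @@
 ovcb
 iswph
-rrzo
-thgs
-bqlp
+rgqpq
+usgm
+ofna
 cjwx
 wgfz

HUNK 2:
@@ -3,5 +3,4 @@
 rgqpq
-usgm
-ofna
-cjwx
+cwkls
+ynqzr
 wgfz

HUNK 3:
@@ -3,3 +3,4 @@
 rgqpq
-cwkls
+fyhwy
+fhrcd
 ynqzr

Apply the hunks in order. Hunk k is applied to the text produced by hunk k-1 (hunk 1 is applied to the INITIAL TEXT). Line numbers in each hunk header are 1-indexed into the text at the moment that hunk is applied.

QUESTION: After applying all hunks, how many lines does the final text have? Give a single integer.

Hunk 1: at line 1 remove [rrzo,thgs,bqlp] add [rgqpq,usgm,ofna] -> 7 lines: ovcb iswph rgqpq usgm ofna cjwx wgfz
Hunk 2: at line 3 remove [usgm,ofna,cjwx] add [cwkls,ynqzr] -> 6 lines: ovcb iswph rgqpq cwkls ynqzr wgfz
Hunk 3: at line 3 remove [cwkls] add [fyhwy,fhrcd] -> 7 lines: ovcb iswph rgqpq fyhwy fhrcd ynqzr wgfz
Final line count: 7

Answer: 7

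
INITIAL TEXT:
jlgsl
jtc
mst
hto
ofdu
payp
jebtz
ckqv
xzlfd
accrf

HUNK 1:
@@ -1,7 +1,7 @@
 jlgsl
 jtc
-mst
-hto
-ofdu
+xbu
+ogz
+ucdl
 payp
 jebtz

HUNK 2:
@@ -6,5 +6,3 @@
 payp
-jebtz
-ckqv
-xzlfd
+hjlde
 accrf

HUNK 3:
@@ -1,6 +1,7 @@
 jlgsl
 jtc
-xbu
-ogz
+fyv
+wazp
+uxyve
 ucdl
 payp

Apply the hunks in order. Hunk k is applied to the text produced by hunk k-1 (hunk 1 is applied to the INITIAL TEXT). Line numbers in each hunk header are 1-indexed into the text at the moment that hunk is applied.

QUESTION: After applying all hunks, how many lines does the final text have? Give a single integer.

Answer: 9

Derivation:
Hunk 1: at line 1 remove [mst,hto,ofdu] add [xbu,ogz,ucdl] -> 10 lines: jlgsl jtc xbu ogz ucdl payp jebtz ckqv xzlfd accrf
Hunk 2: at line 6 remove [jebtz,ckqv,xzlfd] add [hjlde] -> 8 lines: jlgsl jtc xbu ogz ucdl payp hjlde accrf
Hunk 3: at line 1 remove [xbu,ogz] add [fyv,wazp,uxyve] -> 9 lines: jlgsl jtc fyv wazp uxyve ucdl payp hjlde accrf
Final line count: 9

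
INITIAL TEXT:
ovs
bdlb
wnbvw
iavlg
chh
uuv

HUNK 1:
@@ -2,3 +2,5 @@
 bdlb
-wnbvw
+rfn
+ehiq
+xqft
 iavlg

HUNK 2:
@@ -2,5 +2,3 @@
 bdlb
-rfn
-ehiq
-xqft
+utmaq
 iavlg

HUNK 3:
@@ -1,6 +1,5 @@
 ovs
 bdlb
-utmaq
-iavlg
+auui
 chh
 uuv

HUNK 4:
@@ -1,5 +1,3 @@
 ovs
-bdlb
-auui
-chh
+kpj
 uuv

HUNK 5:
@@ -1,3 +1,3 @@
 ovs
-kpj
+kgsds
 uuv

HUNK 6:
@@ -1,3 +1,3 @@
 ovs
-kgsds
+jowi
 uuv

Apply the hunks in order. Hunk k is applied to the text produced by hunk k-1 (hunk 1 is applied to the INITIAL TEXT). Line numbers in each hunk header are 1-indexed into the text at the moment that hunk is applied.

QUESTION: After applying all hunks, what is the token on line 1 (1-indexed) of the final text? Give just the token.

Hunk 1: at line 2 remove [wnbvw] add [rfn,ehiq,xqft] -> 8 lines: ovs bdlb rfn ehiq xqft iavlg chh uuv
Hunk 2: at line 2 remove [rfn,ehiq,xqft] add [utmaq] -> 6 lines: ovs bdlb utmaq iavlg chh uuv
Hunk 3: at line 1 remove [utmaq,iavlg] add [auui] -> 5 lines: ovs bdlb auui chh uuv
Hunk 4: at line 1 remove [bdlb,auui,chh] add [kpj] -> 3 lines: ovs kpj uuv
Hunk 5: at line 1 remove [kpj] add [kgsds] -> 3 lines: ovs kgsds uuv
Hunk 6: at line 1 remove [kgsds] add [jowi] -> 3 lines: ovs jowi uuv
Final line 1: ovs

Answer: ovs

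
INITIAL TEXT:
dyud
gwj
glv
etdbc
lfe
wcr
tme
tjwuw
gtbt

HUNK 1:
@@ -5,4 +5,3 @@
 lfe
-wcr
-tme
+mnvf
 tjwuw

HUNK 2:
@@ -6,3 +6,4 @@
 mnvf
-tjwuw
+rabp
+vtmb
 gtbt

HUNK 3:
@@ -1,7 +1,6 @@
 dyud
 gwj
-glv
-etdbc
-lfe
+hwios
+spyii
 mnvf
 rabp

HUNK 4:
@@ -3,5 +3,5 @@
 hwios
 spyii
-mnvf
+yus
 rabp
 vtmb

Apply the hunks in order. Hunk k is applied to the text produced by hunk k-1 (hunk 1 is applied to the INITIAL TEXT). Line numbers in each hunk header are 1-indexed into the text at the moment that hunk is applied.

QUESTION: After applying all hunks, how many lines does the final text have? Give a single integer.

Answer: 8

Derivation:
Hunk 1: at line 5 remove [wcr,tme] add [mnvf] -> 8 lines: dyud gwj glv etdbc lfe mnvf tjwuw gtbt
Hunk 2: at line 6 remove [tjwuw] add [rabp,vtmb] -> 9 lines: dyud gwj glv etdbc lfe mnvf rabp vtmb gtbt
Hunk 3: at line 1 remove [glv,etdbc,lfe] add [hwios,spyii] -> 8 lines: dyud gwj hwios spyii mnvf rabp vtmb gtbt
Hunk 4: at line 3 remove [mnvf] add [yus] -> 8 lines: dyud gwj hwios spyii yus rabp vtmb gtbt
Final line count: 8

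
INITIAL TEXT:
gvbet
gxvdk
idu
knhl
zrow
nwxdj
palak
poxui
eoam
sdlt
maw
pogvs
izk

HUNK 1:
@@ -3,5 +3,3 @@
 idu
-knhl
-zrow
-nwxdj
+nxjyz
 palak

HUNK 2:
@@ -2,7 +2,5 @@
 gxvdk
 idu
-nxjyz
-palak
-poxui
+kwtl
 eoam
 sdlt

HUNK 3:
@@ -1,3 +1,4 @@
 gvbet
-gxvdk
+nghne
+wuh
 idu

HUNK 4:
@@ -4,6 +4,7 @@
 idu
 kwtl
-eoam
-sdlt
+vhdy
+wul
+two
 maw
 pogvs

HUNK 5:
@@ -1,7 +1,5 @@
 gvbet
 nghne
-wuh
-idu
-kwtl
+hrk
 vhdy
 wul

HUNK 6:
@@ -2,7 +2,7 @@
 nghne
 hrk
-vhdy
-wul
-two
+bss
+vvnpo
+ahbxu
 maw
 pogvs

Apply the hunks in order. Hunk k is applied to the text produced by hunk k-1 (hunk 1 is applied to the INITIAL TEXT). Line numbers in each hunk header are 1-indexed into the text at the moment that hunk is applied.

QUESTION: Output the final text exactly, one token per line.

Hunk 1: at line 3 remove [knhl,zrow,nwxdj] add [nxjyz] -> 11 lines: gvbet gxvdk idu nxjyz palak poxui eoam sdlt maw pogvs izk
Hunk 2: at line 2 remove [nxjyz,palak,poxui] add [kwtl] -> 9 lines: gvbet gxvdk idu kwtl eoam sdlt maw pogvs izk
Hunk 3: at line 1 remove [gxvdk] add [nghne,wuh] -> 10 lines: gvbet nghne wuh idu kwtl eoam sdlt maw pogvs izk
Hunk 4: at line 4 remove [eoam,sdlt] add [vhdy,wul,two] -> 11 lines: gvbet nghne wuh idu kwtl vhdy wul two maw pogvs izk
Hunk 5: at line 1 remove [wuh,idu,kwtl] add [hrk] -> 9 lines: gvbet nghne hrk vhdy wul two maw pogvs izk
Hunk 6: at line 2 remove [vhdy,wul,two] add [bss,vvnpo,ahbxu] -> 9 lines: gvbet nghne hrk bss vvnpo ahbxu maw pogvs izk

Answer: gvbet
nghne
hrk
bss
vvnpo
ahbxu
maw
pogvs
izk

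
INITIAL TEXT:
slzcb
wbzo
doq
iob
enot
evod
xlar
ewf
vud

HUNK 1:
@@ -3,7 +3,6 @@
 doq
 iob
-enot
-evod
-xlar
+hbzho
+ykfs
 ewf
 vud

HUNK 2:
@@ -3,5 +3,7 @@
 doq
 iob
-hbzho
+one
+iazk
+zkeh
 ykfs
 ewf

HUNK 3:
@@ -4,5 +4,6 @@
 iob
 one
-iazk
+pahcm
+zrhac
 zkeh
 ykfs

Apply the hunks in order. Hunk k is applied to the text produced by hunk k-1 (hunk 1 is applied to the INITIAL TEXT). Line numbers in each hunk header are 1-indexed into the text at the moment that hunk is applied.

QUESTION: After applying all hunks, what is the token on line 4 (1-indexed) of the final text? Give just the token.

Hunk 1: at line 3 remove [enot,evod,xlar] add [hbzho,ykfs] -> 8 lines: slzcb wbzo doq iob hbzho ykfs ewf vud
Hunk 2: at line 3 remove [hbzho] add [one,iazk,zkeh] -> 10 lines: slzcb wbzo doq iob one iazk zkeh ykfs ewf vud
Hunk 3: at line 4 remove [iazk] add [pahcm,zrhac] -> 11 lines: slzcb wbzo doq iob one pahcm zrhac zkeh ykfs ewf vud
Final line 4: iob

Answer: iob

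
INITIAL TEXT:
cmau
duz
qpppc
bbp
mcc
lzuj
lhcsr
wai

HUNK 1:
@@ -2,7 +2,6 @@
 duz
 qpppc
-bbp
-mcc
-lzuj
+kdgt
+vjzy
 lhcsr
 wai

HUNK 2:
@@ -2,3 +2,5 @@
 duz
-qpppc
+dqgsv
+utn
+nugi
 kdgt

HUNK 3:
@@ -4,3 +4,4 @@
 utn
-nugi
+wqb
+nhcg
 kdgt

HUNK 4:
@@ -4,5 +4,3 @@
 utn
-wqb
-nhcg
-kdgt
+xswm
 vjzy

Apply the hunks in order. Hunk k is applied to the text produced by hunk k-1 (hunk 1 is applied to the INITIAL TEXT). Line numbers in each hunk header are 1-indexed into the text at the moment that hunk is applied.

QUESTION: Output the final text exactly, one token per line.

Answer: cmau
duz
dqgsv
utn
xswm
vjzy
lhcsr
wai

Derivation:
Hunk 1: at line 2 remove [bbp,mcc,lzuj] add [kdgt,vjzy] -> 7 lines: cmau duz qpppc kdgt vjzy lhcsr wai
Hunk 2: at line 2 remove [qpppc] add [dqgsv,utn,nugi] -> 9 lines: cmau duz dqgsv utn nugi kdgt vjzy lhcsr wai
Hunk 3: at line 4 remove [nugi] add [wqb,nhcg] -> 10 lines: cmau duz dqgsv utn wqb nhcg kdgt vjzy lhcsr wai
Hunk 4: at line 4 remove [wqb,nhcg,kdgt] add [xswm] -> 8 lines: cmau duz dqgsv utn xswm vjzy lhcsr wai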